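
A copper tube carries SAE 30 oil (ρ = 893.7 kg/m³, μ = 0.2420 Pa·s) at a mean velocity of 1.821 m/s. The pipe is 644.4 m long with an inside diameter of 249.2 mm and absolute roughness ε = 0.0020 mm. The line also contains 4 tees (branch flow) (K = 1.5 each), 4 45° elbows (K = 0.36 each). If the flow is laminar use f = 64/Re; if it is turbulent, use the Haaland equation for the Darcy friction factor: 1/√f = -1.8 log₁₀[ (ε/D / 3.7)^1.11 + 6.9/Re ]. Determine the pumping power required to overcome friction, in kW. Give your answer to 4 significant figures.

P ≈ 13.98 kW

Reynolds number Re = ρVD/μ = 893.7 · 1.821 · 0.2492 / 0.242 = 1676.
Re < 2300 → laminar flow, so f = 64/Re = 64/1676 = 0.03819 (the turbulent correlation is not needed).
Total minor-loss coefficient ΣK = 4·1.5 + 4·0.36 = 7.44.
ΔP = [f·L/D + ΣK]·(ρV²/2) = [0.03819·644.4/0.2492 + 7.44]·(893.7·1.821²/2) = [98.75 + 7.44]·1482 = 1.574e+05 Pa.
Q = V·A = 1.821·0.04877 = 0.08882 m³/s.
Pumping power P = QΔP = 0.08882·1.574e+05 = 13976 W = 13.98 kW.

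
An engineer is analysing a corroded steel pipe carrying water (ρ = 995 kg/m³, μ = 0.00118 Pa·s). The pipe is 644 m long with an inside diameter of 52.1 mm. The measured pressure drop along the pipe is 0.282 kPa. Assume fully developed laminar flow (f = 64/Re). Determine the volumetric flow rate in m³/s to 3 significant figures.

Q ≈ 6.71×10^-5 m³/s

For laminar flow, f = 64/Re with Re = ρVD/μ, so Darcy-Weisbach reduces to ΔP = 32μLV/D². Solving for V: V = ΔP·D²/(32μL) = 282·(0.0521)²/(32·0.00118·644) = 0.03148 m/s.
Check: Re = ρVD/μ = 995·0.03148·0.0521/0.00118 = 1383 < 2300, so the laminar assumption holds.
Q = V·A = 0.03148·(π/4·0.0521²) = 6.711e-05 m³/s = 6.71×10^-5 m³/s.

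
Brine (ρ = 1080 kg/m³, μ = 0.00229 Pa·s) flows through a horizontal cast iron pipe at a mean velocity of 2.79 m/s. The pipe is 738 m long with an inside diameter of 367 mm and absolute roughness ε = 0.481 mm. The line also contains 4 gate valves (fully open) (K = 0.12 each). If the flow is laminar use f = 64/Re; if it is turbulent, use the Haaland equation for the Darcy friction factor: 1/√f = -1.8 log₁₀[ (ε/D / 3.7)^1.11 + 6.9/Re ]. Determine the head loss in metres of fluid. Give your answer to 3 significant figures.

h_f ≈ 17.3 m

Reynolds number Re = ρVD/μ = 1080 · 2.79 · 0.367 / 0.00229 = 4.829e+05.
Re > 4000 → turbulent. Relative roughness ε/D = 0.000481/0.367 = 0.00131. Haaland: 1/√f = -1.8 log₁₀[(0.00131/3.7)^1.11 + 6.9/4.829e+05] = -1.8 log₁₀[0.000148 + 1.43e-05] = 6.822, so f = 0.02148.
Total minor-loss coefficient ΣK = 4·0.12 = 0.48.
ΔP = [f·L/D + ΣK]·(ρV²/2) = [0.02148·738/0.367 + 0.48]·(1080·2.79²/2) = [43.2 + 0.48]·4203 = 1.836e+05 Pa.
Head loss h_f = ΔP/(ρg) = 1.836e+05/(1080·9.81) = 17.3 m.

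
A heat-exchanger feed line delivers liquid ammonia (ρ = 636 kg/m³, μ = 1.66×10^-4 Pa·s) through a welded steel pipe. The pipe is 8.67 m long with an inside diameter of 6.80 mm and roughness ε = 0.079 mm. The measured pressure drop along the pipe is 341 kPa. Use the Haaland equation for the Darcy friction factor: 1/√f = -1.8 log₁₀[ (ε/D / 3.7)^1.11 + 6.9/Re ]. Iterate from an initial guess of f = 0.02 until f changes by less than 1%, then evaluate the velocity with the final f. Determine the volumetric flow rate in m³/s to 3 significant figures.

Rearranging Darcy-Weisbach: V = √(2·ΔP·D/(f·L·ρ)). With ε/D = 7.9e-05/0.0068 = 0.0116, iterate starting from f = 0.02:
  f = 0.02 → V = √(2·3.41e+05·0.0068/(0.02·8.67·636)) = 6.485 m/s; Re = ρVD/μ = 1.689e+05; f → 0.04029
  f = 0.04029 → V = 4.569 m/s; Re = 1.19e+05; f → 0.04041
Converged (Δf/f < 1%). With the final f = 0.04041: V = √(2·3.41e+05·0.0068/(0.04041·8.67·636)) = 4.562 m/s.
Q = V·A = 4.562·(π/4·0.0068²) = 0.0001657 m³/s = 1.66×10^-4 m³/s.

Q ≈ 1.66×10^-4 m³/s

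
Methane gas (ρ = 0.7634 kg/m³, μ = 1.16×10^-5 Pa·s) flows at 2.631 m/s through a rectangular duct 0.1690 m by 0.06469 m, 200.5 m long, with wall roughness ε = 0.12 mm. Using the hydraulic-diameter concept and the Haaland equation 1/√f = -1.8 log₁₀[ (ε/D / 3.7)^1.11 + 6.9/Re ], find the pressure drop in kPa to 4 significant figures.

ΔP ≈ 0.1661 kPa

Hydraulic diameter D_h = 4A/P = 4·(0.169·0.06469)/(2·(0.169+0.06469)) = 0.04373/0.4674 = 0.09357 m.
Re = ρVD_h/μ = 0.7634·2.631·0.09357/1.16e-05 = 1.62e+04.
ε/D_h = 0.00012/0.09357 = 0.00128; Haaland gives 1/√f = -1.8 log₁₀[0.000144+0.000426] = 5.839, so f = 0.02933.
ΔP = f(L/D_h)(ρV²/2) = 0.02933·200.5/0.09357·2.642 = 166.1 Pa.
ΔP = 0.1661 kPa.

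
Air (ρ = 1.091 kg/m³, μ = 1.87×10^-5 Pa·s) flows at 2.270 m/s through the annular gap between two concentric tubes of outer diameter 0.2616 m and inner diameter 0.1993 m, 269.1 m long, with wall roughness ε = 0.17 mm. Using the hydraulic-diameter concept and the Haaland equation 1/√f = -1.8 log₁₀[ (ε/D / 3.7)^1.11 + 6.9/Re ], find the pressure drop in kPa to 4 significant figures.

ΔP ≈ 0.4360 kPa

Hydraulic diameter D_h = 4A/P = D_o - D_i = 0.2616 - 0.1993 = 0.0623 m.
Re = ρVD_h/μ = 1.091·2.27·0.0623/1.87e-05 = 8251.
ε/D_h = 0.00017/0.0623 = 0.00273; Haaland gives 1/√f = -1.8 log₁₀[0.000334+0.000836] = 5.277, so f = 0.03591.
ΔP = f(L/D_h)(ρV²/2) = 0.03591·269.1/0.0623·2.811 = 436 Pa.
ΔP = 0.4360 kPa.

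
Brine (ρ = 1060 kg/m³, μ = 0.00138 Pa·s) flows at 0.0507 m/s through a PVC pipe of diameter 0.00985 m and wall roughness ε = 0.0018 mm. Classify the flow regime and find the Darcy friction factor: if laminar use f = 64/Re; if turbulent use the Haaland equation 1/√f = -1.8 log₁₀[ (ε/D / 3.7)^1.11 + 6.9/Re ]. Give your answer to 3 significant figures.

Re = ρVD/μ = 1060·0.0507·0.00985/0.00138 = 383.6.
Re < 2300 → laminar, so f = 64/Re = 0.1668 (roughness is irrelevant in laminar flow).

f ≈ 0.167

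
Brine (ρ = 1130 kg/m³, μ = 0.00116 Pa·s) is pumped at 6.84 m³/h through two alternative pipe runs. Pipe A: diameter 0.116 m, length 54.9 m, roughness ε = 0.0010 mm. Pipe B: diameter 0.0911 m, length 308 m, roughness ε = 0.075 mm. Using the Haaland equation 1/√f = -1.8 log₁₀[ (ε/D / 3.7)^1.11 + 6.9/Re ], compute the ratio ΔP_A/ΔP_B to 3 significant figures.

ΔP_A/ΔP_B ≈ 0.0527

Pipe A: V = Q/A = 0.0019/0.01057 = 0.1798 m/s; Re = 2.032e+04; ε/D = 8.62e-06; Haaland → f = 0.02566; ΔP_A = f(L/D)(ρV²/2) = 221.8 Pa.
Pipe B: V = Q/A = 0.0019/0.006518 = 0.2915 m/s; Re = 2.587e+04; ε/D = 0.000823; Haaland → f = 0.02593; ΔP_B = f(L/D)(ρV²/2) = 4209 Pa.
ΔP_A/ΔP_B = 221.8/4209 = 0.0527.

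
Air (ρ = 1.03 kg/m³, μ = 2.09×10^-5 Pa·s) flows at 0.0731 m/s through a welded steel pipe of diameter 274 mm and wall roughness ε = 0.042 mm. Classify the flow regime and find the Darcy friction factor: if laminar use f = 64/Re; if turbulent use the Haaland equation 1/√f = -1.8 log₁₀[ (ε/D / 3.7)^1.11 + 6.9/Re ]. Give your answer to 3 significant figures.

Re = ρVD/μ = 1.03·0.0731·0.274/2.09e-05 = 987.1.
Re < 2300 → laminar, so f = 64/Re = 0.06484 (roughness is irrelevant in laminar flow).

f ≈ 0.0648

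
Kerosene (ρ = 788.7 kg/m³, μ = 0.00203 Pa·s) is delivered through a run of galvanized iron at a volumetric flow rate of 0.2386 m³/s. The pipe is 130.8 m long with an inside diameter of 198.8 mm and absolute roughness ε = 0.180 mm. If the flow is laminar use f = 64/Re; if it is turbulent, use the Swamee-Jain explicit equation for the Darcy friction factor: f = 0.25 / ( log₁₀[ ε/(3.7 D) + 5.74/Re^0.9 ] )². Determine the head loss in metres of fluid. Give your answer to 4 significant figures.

Cross-sectional area A = πD²/4 = π(0.1988)²/4 = 0.03104 m²; mean velocity V = Q/A = 0.2386/0.03104 = 7.687 m/s.
Reynolds number Re = ρVD/μ = 788.7 · 7.687 · 0.1988 / 0.00203 = 5.937e+05.
Re > 4000 → turbulent. Relative roughness ε/D = 0.00018/0.1988 = 0.000905. Swamee-Jain: f = 0.25/(log₁₀[0.000905/3.7 + 5.74/5.937e+05^0.9])² = 0.25/(log₁₀[0.000245 + 3.65e-05])² = 0.25/(-3.551)² = 0.01983.
Darcy-Weisbach: ΔP = f(L/D)(ρV²/2) = 0.01983·(130.8/0.1988)·(788.7·7.687²/2) = 0.01983·657.9·2.33e+04 = 3.04e+05 Pa.
Head loss h_f = ΔP/(ρg) = 3.04e+05/(788.7·9.81) = 39.29 m.

h_f ≈ 39.29 m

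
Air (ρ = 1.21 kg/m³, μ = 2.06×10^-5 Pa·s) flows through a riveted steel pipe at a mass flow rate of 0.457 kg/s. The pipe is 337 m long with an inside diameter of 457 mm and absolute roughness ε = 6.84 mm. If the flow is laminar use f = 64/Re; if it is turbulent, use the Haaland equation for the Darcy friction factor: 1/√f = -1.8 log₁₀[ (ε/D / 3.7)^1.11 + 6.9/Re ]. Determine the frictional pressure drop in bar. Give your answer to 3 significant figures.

A = πD²/4 = π(0.457)²/4 = 0.164 m²; mean velocity V = ṁ/(ρA) = 0.457/(1.21 · 0.164) = 2.303 m/s.
Reynolds number Re = ρVD/μ = 1.21 · 2.303 · 0.457 / 2.06e-05 = 6.181e+04.
Re > 4000 → turbulent. Relative roughness ε/D = 0.00684/0.457 = 0.015. Haaland: 1/√f = -1.8 log₁₀[(0.015/3.7)^1.11 + 6.9/6.181e+04] = -1.8 log₁₀[0.00221 + 0.000112] = 4.743, so f = 0.04446.
Darcy-Weisbach: ΔP = f(L/D)(ρV²/2) = 0.04446·(337/0.457)·(1.21·2.303²/2) = 0.04446·737.4·3.208 = 105.2 Pa.
ΔP = 105.2 Pa = 0.00105 bar.

ΔP ≈ 0.00105 bar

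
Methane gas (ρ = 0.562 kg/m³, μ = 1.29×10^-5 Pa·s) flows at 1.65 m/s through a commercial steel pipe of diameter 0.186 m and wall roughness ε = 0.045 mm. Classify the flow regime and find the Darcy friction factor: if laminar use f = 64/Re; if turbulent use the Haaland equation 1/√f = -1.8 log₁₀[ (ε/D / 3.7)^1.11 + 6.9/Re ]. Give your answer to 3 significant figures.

Re = ρVD/μ = 0.562·1.65·0.186/1.29e-05 = 1.337e+04.
Re > 4000 → turbulent. ε/D = 4.5e-05/0.186 = 0.000242; Haaland: 1/√f = -1.8 log₁₀[2.27e-05 + 0.000516] = 5.884, so f = 0.02889.

f ≈ 0.0289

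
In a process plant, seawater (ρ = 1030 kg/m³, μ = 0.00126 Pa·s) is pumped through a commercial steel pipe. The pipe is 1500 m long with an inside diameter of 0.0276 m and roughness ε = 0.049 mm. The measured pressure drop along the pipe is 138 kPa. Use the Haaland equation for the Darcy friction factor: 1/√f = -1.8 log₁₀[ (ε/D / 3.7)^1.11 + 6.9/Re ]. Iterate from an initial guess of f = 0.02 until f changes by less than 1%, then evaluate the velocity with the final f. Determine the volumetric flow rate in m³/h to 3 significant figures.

Rearranging Darcy-Weisbach: V = √(2·ΔP·D/(f·L·ρ)). With ε/D = 4.9e-05/0.0276 = 0.00178, iterate starting from f = 0.02:
  f = 0.02 → V = √(2·1.38e+05·0.0276/(0.02·1500·1030)) = 0.4965 m/s; Re = ρVD/μ = 1.12e+04; f → 0.03244
  f = 0.03244 → V = 0.3899 m/s; Re = 8796; f → 0.03421
  f = 0.03421 → V = 0.3796 m/s; Re = 8566; f → 0.03442
Converged (Δf/f < 1%). With the final f = 0.03442: V = √(2·1.38e+05·0.0276/(0.03442·1500·1030)) = 0.3785 m/s.
Q = V·A = 0.3785·(π/4·0.0276²) = 0.0002264 m³/s = 0.815 m³/h.

Q ≈ 0.815 m³/h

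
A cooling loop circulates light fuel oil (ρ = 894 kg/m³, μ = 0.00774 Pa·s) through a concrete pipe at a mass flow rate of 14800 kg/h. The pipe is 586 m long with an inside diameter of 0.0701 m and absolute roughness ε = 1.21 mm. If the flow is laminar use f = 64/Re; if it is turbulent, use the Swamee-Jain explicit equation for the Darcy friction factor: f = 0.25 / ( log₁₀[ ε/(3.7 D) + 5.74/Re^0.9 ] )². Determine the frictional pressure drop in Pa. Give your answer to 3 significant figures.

ΔP ≈ 271000 Pa

ṁ = 14800 kg/h = 14800/3600 = 4.111 kg/s.
A = πD²/4 = π(0.0701)²/4 = 0.003859 m²; mean velocity V = ṁ/(ρA) = 4.111/(894 · 0.003859) = 1.192 m/s.
Reynolds number Re = ρVD/μ = 894 · 1.192 · 0.0701 / 0.00774 = 9647.
Re > 4000 → turbulent. Relative roughness ε/D = 0.00121/0.0701 = 0.0173. Swamee-Jain: f = 0.25/(log₁₀[0.0173/3.7 + 5.74/9647^0.9])² = 0.25/(log₁₀[0.00467 + 0.00149])² = 0.25/(-2.211)² = 0.05115.
Darcy-Weisbach: ΔP = f(L/D)(ρV²/2) = 0.05115·(586/0.0701)·(894·1.192²/2) = 0.05115·8359·634.6 = 2.713e+05 Pa.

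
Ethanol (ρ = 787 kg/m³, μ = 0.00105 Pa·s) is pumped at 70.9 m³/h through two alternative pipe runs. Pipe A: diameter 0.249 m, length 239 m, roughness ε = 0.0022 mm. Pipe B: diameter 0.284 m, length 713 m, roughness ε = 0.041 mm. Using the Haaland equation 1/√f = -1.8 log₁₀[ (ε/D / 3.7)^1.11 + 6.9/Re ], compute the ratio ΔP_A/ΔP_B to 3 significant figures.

ΔP_A/ΔP_B ≈ 0.614

Pipe A: V = Q/A = 0.01969/0.0487 = 0.4044 m/s; Re = 7.548e+04; ε/D = 8.84e-06; Haaland → f = 0.01895; ΔP_A = f(L/D)(ρV²/2) = 1170 Pa.
Pipe B: V = Q/A = 0.01969/0.06335 = 0.3109 m/s; Re = 6.618e+04; ε/D = 0.000144; Haaland → f = 0.01997; ΔP_B = f(L/D)(ρV²/2) = 1907 Pa.
ΔP_A/ΔP_B = 1170/1907 = 0.614.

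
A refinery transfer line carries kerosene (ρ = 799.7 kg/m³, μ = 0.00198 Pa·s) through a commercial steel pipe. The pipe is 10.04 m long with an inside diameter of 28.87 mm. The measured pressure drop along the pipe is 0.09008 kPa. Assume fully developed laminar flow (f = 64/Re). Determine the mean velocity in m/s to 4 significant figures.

For laminar flow, f = 64/Re with Re = ρVD/μ, so Darcy-Weisbach reduces to ΔP = 32μLV/D². Solving for V: V = ΔP·D²/(32μL) = 90.08·(0.02887)²/(32·0.00198·10.04) = 0.118 m/s.
Check: Re = ρVD/μ = 799.7·0.118·0.02887/0.00198 = 1376 < 2300, so the laminar assumption holds.

V ≈ 0.1180 m/s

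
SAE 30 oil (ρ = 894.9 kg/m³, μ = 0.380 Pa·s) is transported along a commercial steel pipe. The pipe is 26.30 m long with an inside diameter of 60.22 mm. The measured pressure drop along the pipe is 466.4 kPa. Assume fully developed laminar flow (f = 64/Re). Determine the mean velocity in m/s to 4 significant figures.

For laminar flow, f = 64/Re with Re = ρVD/μ, so Darcy-Weisbach reduces to ΔP = 32μLV/D². Solving for V: V = ΔP·D²/(32μL) = 4.664e+05·(0.06022)²/(32·0.38·26.3) = 5.289 m/s.
Check: Re = ρVD/μ = 894.9·5.289·0.06022/0.38 = 750 < 2300, so the laminar assumption holds.

V ≈ 5.289 m/s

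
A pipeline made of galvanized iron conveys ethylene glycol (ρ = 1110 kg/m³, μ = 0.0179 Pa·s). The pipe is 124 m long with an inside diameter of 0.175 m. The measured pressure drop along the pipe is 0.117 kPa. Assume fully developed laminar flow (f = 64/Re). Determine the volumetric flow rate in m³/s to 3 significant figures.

For laminar flow, f = 64/Re with Re = ρVD/μ, so Darcy-Weisbach reduces to ΔP = 32μLV/D². Solving for V: V = ΔP·D²/(32μL) = 117·(0.175)²/(32·0.0179·124) = 0.05045 m/s.
Check: Re = ρVD/μ = 1110·0.05045·0.175/0.0179 = 547.5 < 2300, so the laminar assumption holds.
Q = V·A = 0.05045·(π/4·0.175²) = 0.001213 m³/s = 0.00121 m³/s.

Q ≈ 0.00121 m³/s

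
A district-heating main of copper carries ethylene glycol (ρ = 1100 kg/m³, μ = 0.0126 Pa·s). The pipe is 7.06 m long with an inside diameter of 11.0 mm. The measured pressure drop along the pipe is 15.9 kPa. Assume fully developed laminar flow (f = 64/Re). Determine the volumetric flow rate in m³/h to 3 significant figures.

For laminar flow, f = 64/Re with Re = ρVD/μ, so Darcy-Weisbach reduces to ΔP = 32μLV/D². Solving for V: V = ΔP·D²/(32μL) = 1.59e+04·(0.011)²/(32·0.0126·7.06) = 0.6759 m/s.
Check: Re = ρVD/μ = 1100·0.6759·0.011/0.0126 = 649 < 2300, so the laminar assumption holds.
Q = V·A = 0.6759·(π/4·0.011²) = 6.423e-05 m³/s = 0.231 m³/h.

Q ≈ 0.231 m³/h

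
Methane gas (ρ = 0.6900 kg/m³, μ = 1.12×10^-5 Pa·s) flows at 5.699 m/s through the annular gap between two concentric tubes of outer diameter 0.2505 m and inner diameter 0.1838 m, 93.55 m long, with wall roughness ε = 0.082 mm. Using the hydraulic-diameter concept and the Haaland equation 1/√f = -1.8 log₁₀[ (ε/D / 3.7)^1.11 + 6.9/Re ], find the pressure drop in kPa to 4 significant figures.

Hydraulic diameter D_h = 4A/P = D_o - D_i = 0.2505 - 0.1838 = 0.0667 m.
Re = ρVD_h/μ = 0.69·5.699·0.0667/1.12e-05 = 2.342e+04.
ε/D_h = 8.2e-05/0.0667 = 0.00123; Haaland gives 1/√f = -1.8 log₁₀[0.000138+0.000295] = 6.056, so f = 0.02727.
ΔP = f(L/D_h)(ρV²/2) = 0.02727·93.55/0.0667·11.21 = 428.6 Pa.
ΔP = 0.4286 kPa.

ΔP ≈ 0.4286 kPa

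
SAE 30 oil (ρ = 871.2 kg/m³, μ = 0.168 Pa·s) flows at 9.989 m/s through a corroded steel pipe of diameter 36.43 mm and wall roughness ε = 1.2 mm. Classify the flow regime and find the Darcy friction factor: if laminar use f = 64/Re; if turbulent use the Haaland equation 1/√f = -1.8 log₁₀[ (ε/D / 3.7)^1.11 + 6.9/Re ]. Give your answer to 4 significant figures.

f ≈ 0.03391

Re = ρVD/μ = 871.2·9.989·0.03643/0.168 = 1887.
Re < 2300 → laminar, so f = 64/Re = 0.03391 (roughness is irrelevant in laminar flow).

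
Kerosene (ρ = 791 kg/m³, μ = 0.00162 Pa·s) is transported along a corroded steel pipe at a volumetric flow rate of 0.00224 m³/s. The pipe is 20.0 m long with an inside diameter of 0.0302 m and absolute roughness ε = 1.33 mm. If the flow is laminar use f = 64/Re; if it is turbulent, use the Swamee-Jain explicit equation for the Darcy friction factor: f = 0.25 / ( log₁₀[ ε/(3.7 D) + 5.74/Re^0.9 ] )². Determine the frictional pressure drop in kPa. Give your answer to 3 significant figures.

Cross-sectional area A = πD²/4 = π(0.0302)²/4 = 0.0007163 m²; mean velocity V = Q/A = 0.00224/0.0007163 = 3.127 m/s.
Reynolds number Re = ρVD/μ = 791 · 3.127 · 0.0302 / 0.00162 = 4.611e+04.
Re > 4000 → turbulent. Relative roughness ε/D = 0.00133/0.0302 = 0.044. Swamee-Jain: f = 0.25/(log₁₀[0.044/3.7 + 5.74/4.611e+04^0.9])² = 0.25/(log₁₀[0.0119 + 0.000364])² = 0.25/(-1.911)² = 0.06844.
Darcy-Weisbach: ΔP = f(L/D)(ρV²/2) = 0.06844·(20/0.0302)·(791·3.127²/2) = 0.06844·662.3·3868 = 1.753e+05 Pa.
ΔP = 1.753e+05 Pa = 175 kPa.

ΔP ≈ 175 kPa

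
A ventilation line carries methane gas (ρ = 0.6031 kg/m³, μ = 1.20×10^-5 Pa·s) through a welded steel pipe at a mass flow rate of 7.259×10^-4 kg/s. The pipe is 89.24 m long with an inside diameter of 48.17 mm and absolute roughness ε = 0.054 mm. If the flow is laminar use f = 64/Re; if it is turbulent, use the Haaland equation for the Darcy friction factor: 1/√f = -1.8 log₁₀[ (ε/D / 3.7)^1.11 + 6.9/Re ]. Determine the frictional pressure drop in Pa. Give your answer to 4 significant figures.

A = πD²/4 = π(0.04817)²/4 = 0.001822 m²; mean velocity V = ṁ/(ρA) = 0.0007259/(0.6031 · 0.001822) = 0.6605 m/s.
Reynolds number Re = ρVD/μ = 0.6031 · 0.6605 · 0.04817 / 1.2e-05 = 1599.
Re < 2300 → laminar flow, so f = 64/Re = 64/1599 = 0.04003 (the turbulent correlation is not needed).
Darcy-Weisbach: ΔP = f(L/D)(ρV²/2) = 0.04003·(89.24/0.04817)·(0.6031·0.6605²/2) = 0.04003·1853·0.1315 = 9.754 Pa.

ΔP ≈ 9.754 Pa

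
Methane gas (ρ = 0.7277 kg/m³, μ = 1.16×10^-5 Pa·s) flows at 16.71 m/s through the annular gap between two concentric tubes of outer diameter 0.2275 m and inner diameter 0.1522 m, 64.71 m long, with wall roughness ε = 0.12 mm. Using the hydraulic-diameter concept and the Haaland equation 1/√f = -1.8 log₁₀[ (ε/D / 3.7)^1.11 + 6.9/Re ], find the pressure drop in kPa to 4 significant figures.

ΔP ≈ 2.118 kPa

Hydraulic diameter D_h = 4A/P = D_o - D_i = 0.2275 - 0.1522 = 0.0753 m.
Re = ρVD_h/μ = 0.7277·16.71·0.0753/1.16e-05 = 7.893e+04.
ε/D_h = 0.00012/0.0753 = 0.00159; Haaland gives 1/√f = -1.8 log₁₀[0.000184+8.74e-05] = 6.421, so f = 0.02426.
ΔP = f(L/D_h)(ρV²/2) = 0.02426·64.71/0.0753·101.6 = 2118 Pa.
ΔP = 2.118 kPa.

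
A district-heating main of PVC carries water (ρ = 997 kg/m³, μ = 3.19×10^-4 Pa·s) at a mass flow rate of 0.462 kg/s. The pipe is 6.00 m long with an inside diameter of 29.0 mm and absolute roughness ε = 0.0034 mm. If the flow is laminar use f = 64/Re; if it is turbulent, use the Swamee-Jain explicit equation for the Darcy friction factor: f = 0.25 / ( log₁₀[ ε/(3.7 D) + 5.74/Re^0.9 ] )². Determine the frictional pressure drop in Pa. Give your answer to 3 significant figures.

ΔP ≈ 1030 Pa

A = πD²/4 = π(0.029)²/4 = 0.0006605 m²; mean velocity V = ṁ/(ρA) = 0.462/(997 · 0.0006605) = 0.7016 m/s.
Reynolds number Re = ρVD/μ = 997 · 0.7016 · 0.029 / 0.000319 = 6.359e+04.
Re > 4000 → turbulent. Relative roughness ε/D = 3.4e-06/0.029 = 0.000117. Swamee-Jain: f = 0.25/(log₁₀[0.000117/3.7 + 5.74/6.359e+04^0.9])² = 0.25/(log₁₀[3.17e-05 + 0.000273])² = 0.25/(-3.516)² = 0.02022.
Darcy-Weisbach: ΔP = f(L/D)(ρV²/2) = 0.02022·(6/0.029)·(997·0.7016²/2) = 0.02022·206.9·245.4 = 1026 Pa.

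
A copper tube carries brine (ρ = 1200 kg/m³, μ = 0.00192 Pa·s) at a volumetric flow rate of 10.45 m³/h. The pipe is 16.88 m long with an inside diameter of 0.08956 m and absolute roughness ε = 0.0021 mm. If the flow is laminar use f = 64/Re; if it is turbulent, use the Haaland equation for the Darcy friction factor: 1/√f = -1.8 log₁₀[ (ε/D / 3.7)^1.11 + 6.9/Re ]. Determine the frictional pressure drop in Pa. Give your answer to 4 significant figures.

ΔP ≈ 581.5 Pa

Q = 10.45 m³/h = 10.45/3600 = 0.002903 m³/s.
Cross-sectional area A = πD²/4 = π(0.08956)²/4 = 0.0063 m²; mean velocity V = Q/A = 0.002903/0.0063 = 0.4608 m/s.
Reynolds number Re = ρVD/μ = 1200 · 0.4608 · 0.08956 / 0.00192 = 2.579e+04.
Re > 4000 → turbulent. Relative roughness ε/D = 2.1e-06/0.08956 = 2.34e-05. Haaland: 1/√f = -1.8 log₁₀[(2.34e-05/3.7)^1.11 + 6.9/2.579e+04] = -1.8 log₁₀[1.7e-06 + 0.000268] = 6.426, so f = 0.02422.
Darcy-Weisbach: ΔP = f(L/D)(ρV²/2) = 0.02422·(16.88/0.08956)·(1200·0.4608²/2) = 0.02422·188.5·127.4 = 581.5 Pa.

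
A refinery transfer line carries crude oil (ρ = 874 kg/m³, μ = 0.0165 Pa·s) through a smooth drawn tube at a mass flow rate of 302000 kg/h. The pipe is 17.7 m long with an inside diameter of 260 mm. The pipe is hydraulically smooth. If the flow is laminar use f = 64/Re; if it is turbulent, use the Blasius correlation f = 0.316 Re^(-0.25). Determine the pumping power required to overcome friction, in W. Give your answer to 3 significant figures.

ṁ = 302000 kg/h = 302000/3600 = 83.89 kg/s.
A = πD²/4 = π(0.26)²/4 = 0.05309 m²; mean velocity V = ṁ/(ρA) = 83.89/(874 · 0.05309) = 1.808 m/s.
Reynolds number Re = ρVD/μ = 874 · 1.808 · 0.26 / 0.0165 = 2.49e+04.
Re > 4000 → turbulent. Smooth-pipe (Blasius): f = 0.316 Re^(-0.25) = 0.316/(2.49e+04)^0.25 = 0.02516.
Darcy-Weisbach: ΔP = f(L/D)(ρV²/2) = 0.02516·(17.7/0.26)·(874·1.808²/2) = 0.02516·68.08·1428 = 2446 Pa.
Q = ṁ/ρ = 83.89/874 = 0.09598 m³/s.
Pumping power P = QΔP = 0.09598·2446 = 234.8 W = 235 W.

P ≈ 235 W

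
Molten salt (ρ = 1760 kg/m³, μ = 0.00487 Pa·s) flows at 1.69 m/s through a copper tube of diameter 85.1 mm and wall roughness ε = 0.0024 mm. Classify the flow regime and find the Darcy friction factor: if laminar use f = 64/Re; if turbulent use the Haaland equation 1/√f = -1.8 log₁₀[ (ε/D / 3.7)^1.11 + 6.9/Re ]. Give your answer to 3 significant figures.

f ≈ 0.0206

Re = ρVD/μ = 1760·1.69·0.0851/0.00487 = 5.198e+04.
Re > 4000 → turbulent. ε/D = 2.4e-06/0.0851 = 2.82e-05; Haaland: 1/√f = -1.8 log₁₀[2.09e-06 + 0.000133] = 6.966, so f = 0.02061.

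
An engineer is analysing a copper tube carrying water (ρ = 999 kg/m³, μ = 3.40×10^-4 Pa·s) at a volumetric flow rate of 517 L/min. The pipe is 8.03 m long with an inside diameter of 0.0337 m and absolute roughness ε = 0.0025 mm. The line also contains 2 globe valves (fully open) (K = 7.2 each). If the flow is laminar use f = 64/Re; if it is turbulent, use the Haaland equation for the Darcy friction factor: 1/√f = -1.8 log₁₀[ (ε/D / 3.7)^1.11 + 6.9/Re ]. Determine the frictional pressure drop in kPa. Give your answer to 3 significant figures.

Q = 517 L/min = 517/60000 = 0.008617 m³/s.
Cross-sectional area A = πD²/4 = π(0.0337)²/4 = 0.000892 m²; mean velocity V = Q/A = 0.008617/0.000892 = 9.66 m/s.
Reynolds number Re = ρVD/μ = 999 · 9.66 · 0.0337 / 0.00034 = 9.565e+05.
Re > 4000 → turbulent. Relative roughness ε/D = 2.5e-06/0.0337 = 7.42e-05. Haaland: 1/√f = -1.8 log₁₀[(7.42e-05/3.7)^1.11 + 6.9/9.565e+05] = -1.8 log₁₀[6.1e-06 + 7.21e-06] = 8.776, so f = 0.01298.
Total minor-loss coefficient ΣK = 2·7.2 = 14.4.
ΔP = [f·L/D + ΣK]·(ρV²/2) = [0.01298·8.03/0.0337 + 14.4]·(999·9.66²/2) = [3.094 + 14.4]·4.661e+04 = 8.154e+05 Pa.
ΔP = 8.154e+05 Pa = 815 kPa.

ΔP ≈ 815 kPa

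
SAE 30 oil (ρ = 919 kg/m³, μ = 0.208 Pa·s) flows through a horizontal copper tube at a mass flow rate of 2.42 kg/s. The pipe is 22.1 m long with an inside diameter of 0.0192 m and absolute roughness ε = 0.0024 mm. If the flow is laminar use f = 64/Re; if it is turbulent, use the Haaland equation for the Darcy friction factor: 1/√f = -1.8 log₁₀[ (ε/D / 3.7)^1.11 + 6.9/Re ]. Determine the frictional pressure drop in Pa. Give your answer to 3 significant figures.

A = πD²/4 = π(0.0192)²/4 = 0.0002895 m²; mean velocity V = ṁ/(ρA) = 2.42/(919 · 0.0002895) = 9.095 m/s.
Reynolds number Re = ρVD/μ = 919 · 9.095 · 0.0192 / 0.208 = 771.5.
Re < 2300 → laminar flow, so f = 64/Re = 64/771.5 = 0.08295 (the turbulent correlation is not needed).
Darcy-Weisbach: ΔP = f(L/D)(ρV²/2) = 0.08295·(22.1/0.0192)·(919·9.095²/2) = 0.08295·1151·3.801e+04 = 3.629e+06 Pa.

ΔP ≈ 3.63×10^6 Pa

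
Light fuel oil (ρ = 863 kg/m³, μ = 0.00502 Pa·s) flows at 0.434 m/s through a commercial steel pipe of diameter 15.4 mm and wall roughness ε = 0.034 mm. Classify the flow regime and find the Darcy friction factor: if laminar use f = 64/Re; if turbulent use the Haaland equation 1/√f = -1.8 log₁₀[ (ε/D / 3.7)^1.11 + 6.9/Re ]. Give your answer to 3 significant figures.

Re = ρVD/μ = 863·0.434·0.0154/0.00502 = 1149.
Re < 2300 → laminar, so f = 64/Re = 0.0557 (roughness is irrelevant in laminar flow).

f ≈ 0.0557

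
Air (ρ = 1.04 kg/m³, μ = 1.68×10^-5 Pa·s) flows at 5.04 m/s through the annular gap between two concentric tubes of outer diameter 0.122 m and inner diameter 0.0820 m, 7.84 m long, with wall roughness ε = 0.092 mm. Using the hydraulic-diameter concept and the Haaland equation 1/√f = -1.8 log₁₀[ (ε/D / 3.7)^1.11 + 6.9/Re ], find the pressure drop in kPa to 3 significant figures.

Hydraulic diameter D_h = 4A/P = D_o - D_i = 0.122 - 0.082 = 0.04 m.
Re = ρVD_h/μ = 1.04·5.04·0.04/1.68e-05 = 1.248e+04.
ε/D_h = 9.2e-05/0.04 = 0.0023; Haaland gives 1/√f = -1.8 log₁₀[0.000276+0.000553] = 5.547, so f = 0.0325.
ΔP = f(L/D_h)(ρV²/2) = 0.0325·7.84/0.04·13.21 = 84.15 Pa.
ΔP = 0.0841 kPa.

ΔP ≈ 0.0841 kPa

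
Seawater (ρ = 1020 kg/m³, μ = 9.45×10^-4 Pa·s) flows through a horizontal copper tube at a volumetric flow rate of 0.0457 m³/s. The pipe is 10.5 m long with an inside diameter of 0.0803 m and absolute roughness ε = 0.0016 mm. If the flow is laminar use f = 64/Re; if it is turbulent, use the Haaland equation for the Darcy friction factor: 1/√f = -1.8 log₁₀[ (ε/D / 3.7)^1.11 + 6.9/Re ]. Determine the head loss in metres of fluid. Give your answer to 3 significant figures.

h_f ≈ 6.73 m

Cross-sectional area A = πD²/4 = π(0.0803)²/4 = 0.005064 m²; mean velocity V = Q/A = 0.0457/0.005064 = 9.024 m/s.
Reynolds number Re = ρVD/μ = 1020 · 9.024 · 0.0803 / 0.000945 = 7.821e+05.
Re > 4000 → turbulent. Relative roughness ε/D = 1.6e-06/0.0803 = 1.99e-05. Haaland: 1/√f = -1.8 log₁₀[(1.99e-05/3.7)^1.11 + 6.9/7.821e+05] = -1.8 log₁₀[1.42e-06 + 8.82e-06] = 8.981, so f = 0.0124.
Darcy-Weisbach: ΔP = f(L/D)(ρV²/2) = 0.0124·(10.5/0.0803)·(1020·9.024²/2) = 0.0124·130.8·4.153e+04 = 6.732e+04 Pa.
Head loss h_f = ΔP/(ρg) = 6.732e+04/(1020·9.81) = 6.73 m.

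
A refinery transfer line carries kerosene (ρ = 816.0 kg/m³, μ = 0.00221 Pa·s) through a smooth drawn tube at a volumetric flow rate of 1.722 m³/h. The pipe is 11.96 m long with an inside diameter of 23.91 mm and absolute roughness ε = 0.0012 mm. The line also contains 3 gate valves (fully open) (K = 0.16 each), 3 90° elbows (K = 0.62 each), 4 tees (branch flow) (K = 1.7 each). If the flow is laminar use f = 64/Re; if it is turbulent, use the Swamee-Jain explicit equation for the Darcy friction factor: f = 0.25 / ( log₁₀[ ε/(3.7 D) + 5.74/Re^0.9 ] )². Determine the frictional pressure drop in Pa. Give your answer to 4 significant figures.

ΔP ≈ 11550 Pa

Q = 1.722 m³/h = 1.722/3600 = 0.0004783 m³/s.
Cross-sectional area A = πD²/4 = π(0.02391)²/4 = 0.000449 m²; mean velocity V = Q/A = 0.0004783/0.000449 = 1.065 m/s.
Reynolds number Re = ρVD/μ = 816 · 1.065 · 0.02391 / 0.00221 = 9405.
Re > 4000 → turbulent. Relative roughness ε/D = 1.2e-06/0.02391 = 5.02e-05. Swamee-Jain: f = 0.25/(log₁₀[5.02e-05/3.7 + 5.74/9405^0.9])² = 0.25/(log₁₀[1.36e-05 + 0.00152])² = 0.25/(-2.813)² = 0.03159.
Total minor-loss coefficient ΣK = 3·0.16 + 3·0.62 + 4·1.7 = 9.14.
ΔP = [f·L/D + ΣK]·(ρV²/2) = [0.03159·11.96/0.02391 + 9.14]·(816·1.065²/2) = [15.8 + 9.14]·463 = 1.155e+04 Pa.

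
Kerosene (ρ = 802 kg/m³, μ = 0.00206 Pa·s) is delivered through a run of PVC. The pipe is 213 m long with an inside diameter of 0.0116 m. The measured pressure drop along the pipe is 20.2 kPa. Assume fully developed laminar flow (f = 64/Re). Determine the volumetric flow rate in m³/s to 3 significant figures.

Q ≈ 2.05×10^-5 m³/s

For laminar flow, f = 64/Re with Re = ρVD/μ, so Darcy-Weisbach reduces to ΔP = 32μLV/D². Solving for V: V = ΔP·D²/(32μL) = 2.02e+04·(0.0116)²/(32·0.00206·213) = 0.1936 m/s.
Check: Re = ρVD/μ = 802·0.1936·0.0116/0.00206 = 874.3 < 2300, so the laminar assumption holds.
Q = V·A = 0.1936·(π/4·0.0116²) = 2.046e-05 m³/s = 2.05×10^-5 m³/s.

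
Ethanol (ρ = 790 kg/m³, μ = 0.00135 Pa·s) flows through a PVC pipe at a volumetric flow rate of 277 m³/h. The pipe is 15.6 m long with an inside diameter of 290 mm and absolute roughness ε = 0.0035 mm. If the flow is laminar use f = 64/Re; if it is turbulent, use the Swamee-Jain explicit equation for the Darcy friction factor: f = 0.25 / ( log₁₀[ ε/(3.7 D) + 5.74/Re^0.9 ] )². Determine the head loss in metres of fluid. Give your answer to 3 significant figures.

Q = 277 m³/h = 277/3600 = 0.07694 m³/s.
Cross-sectional area A = πD²/4 = π(0.29)²/4 = 0.06605 m²; mean velocity V = Q/A = 0.07694/0.06605 = 1.165 m/s.
Reynolds number Re = ρVD/μ = 790 · 1.165 · 0.29 / 0.00135 = 1.977e+05.
Re > 4000 → turbulent. Relative roughness ε/D = 3.5e-06/0.29 = 1.21e-05. Swamee-Jain: f = 0.25/(log₁₀[1.21e-05/3.7 + 5.74/1.977e+05^0.9])² = 0.25/(log₁₀[3.26e-06 + 9.83e-05])² = 0.25/(-3.993)² = 0.01568.
Darcy-Weisbach: ΔP = f(L/D)(ρV²/2) = 0.01568·(15.6/0.29)·(790·1.165²/2) = 0.01568·53.79·536 = 452 Pa.
Head loss h_f = ΔP/(ρg) = 452/(790·9.81) = 0.0583 m.

h_f ≈ 0.0583 m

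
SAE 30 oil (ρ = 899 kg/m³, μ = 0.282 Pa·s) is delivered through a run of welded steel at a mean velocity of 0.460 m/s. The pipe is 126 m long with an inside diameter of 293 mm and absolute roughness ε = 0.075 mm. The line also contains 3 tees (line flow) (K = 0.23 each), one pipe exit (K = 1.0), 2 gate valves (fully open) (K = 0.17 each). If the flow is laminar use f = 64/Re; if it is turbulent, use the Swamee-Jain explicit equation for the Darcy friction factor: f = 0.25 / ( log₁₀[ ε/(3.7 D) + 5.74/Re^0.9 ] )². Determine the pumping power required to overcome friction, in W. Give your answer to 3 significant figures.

Reynolds number Re = ρVD/μ = 899 · 0.46 · 0.293 / 0.282 = 429.7.
Re < 2300 → laminar flow, so f = 64/Re = 64/429.7 = 0.149 (the turbulent correlation is not needed).
Total minor-loss coefficient ΣK = 3·0.23 + 1·1 + 2·0.17 = 2.03.
ΔP = [f·L/D + ΣK]·(ρV²/2) = [0.149·126/0.293 + 2.03]·(899·0.46²/2) = [64.05 + 2.03]·95.11 = 6286 Pa.
Q = V·A = 0.46·0.06743 = 0.03102 m³/s.
Pumping power P = QΔP = 0.03102·6286 = 195.0 W = 195 W.

P ≈ 195 W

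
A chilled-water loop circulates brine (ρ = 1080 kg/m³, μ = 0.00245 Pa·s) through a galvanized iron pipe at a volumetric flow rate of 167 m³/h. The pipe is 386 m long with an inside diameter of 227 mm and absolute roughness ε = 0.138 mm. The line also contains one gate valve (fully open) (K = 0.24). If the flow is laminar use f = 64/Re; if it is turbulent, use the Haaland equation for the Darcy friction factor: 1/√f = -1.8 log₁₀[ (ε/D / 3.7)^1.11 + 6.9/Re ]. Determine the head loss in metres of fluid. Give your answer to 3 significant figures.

h_f ≈ 2.32 m

Q = 167 m³/h = 167/3600 = 0.04639 m³/s.
Cross-sectional area A = πD²/4 = π(0.227)²/4 = 0.04047 m²; mean velocity V = Q/A = 0.04639/0.04047 = 1.146 m/s.
Reynolds number Re = ρVD/μ = 1080 · 1.146 · 0.227 / 0.00245 = 1.147e+05.
Re > 4000 → turbulent. Relative roughness ε/D = 0.000138/0.227 = 0.000608. Haaland: 1/√f = -1.8 log₁₀[(0.000608/3.7)^1.11 + 6.9/1.147e+05] = -1.8 log₁₀[6.3e-05 + 6.02e-05] = 7.037, so f = 0.02019.
Total minor-loss coefficient ΣK = 1·0.24 = 0.24.
ΔP = [f·L/D + ΣK]·(ρV²/2) = [0.02019·386/0.227 + 0.24]·(1080·1.146²/2) = [34.34 + 0.24]·709.5 = 2.453e+04 Pa.
Head loss h_f = ΔP/(ρg) = 2.453e+04/(1080·9.81) = 2.32 m.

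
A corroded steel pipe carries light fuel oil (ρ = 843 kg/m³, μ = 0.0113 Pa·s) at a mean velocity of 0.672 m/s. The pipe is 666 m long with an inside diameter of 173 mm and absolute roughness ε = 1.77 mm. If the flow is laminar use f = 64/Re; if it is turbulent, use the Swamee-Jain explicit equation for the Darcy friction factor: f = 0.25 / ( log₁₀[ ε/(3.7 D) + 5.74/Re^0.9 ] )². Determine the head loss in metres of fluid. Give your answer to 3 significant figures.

Reynolds number Re = ρVD/μ = 843 · 0.672 · 0.173 / 0.0113 = 8673.
Re > 4000 → turbulent. Relative roughness ε/D = 0.00177/0.173 = 0.0102. Swamee-Jain: f = 0.25/(log₁₀[0.0102/3.7 + 5.74/8673^0.9])² = 0.25/(log₁₀[0.00277 + 0.00164])² = 0.25/(-2.356)² = 0.04503.
Darcy-Weisbach: ΔP = f(L/D)(ρV²/2) = 0.04503·(666/0.173)·(843·0.672²/2) = 0.04503·3850·190.3 = 3.3e+04 Pa.
Head loss h_f = ΔP/(ρg) = 3.3e+04/(843·9.81) = 3.99 m.

h_f ≈ 3.99 m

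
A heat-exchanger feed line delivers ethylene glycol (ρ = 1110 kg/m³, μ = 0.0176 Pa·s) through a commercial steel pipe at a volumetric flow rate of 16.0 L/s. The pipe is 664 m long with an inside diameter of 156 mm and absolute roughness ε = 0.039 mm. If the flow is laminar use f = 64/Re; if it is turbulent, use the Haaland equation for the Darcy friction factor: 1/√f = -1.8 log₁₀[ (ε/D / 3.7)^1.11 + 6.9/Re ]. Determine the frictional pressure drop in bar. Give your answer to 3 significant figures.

Q = 16.0 L/s = 16.0/1000 = 0.016 m³/s.
Cross-sectional area A = πD²/4 = π(0.156)²/4 = 0.01911 m²; mean velocity V = Q/A = 0.016/0.01911 = 0.8371 m/s.
Reynolds number Re = ρVD/μ = 1110 · 0.8371 · 0.156 / 0.0176 = 8236.
Re > 4000 → turbulent. Relative roughness ε/D = 3.9e-05/0.156 = 0.00025. Haaland: 1/√f = -1.8 log₁₀[(0.00025/3.7)^1.11 + 6.9/8236] = -1.8 log₁₀[2.35e-05 + 0.000838] = 5.517, so f = 0.03286.
Darcy-Weisbach: ΔP = f(L/D)(ρV²/2) = 0.03286·(664/0.156)·(1110·0.8371²/2) = 0.03286·4256·388.9 = 5.439e+04 Pa.
ΔP = 5.439e+04 Pa = 0.544 bar.

ΔP ≈ 0.544 bar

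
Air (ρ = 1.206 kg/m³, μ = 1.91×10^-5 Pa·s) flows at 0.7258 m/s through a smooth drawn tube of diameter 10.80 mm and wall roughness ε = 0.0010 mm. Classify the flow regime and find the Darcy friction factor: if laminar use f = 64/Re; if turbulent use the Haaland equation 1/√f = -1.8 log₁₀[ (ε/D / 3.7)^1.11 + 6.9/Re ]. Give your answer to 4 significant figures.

Re = ρVD/μ = 1.206·0.7258·0.0108/1.91e-05 = 494.9.
Re < 2300 → laminar, so f = 64/Re = 0.1293 (roughness is irrelevant in laminar flow).

f ≈ 0.1293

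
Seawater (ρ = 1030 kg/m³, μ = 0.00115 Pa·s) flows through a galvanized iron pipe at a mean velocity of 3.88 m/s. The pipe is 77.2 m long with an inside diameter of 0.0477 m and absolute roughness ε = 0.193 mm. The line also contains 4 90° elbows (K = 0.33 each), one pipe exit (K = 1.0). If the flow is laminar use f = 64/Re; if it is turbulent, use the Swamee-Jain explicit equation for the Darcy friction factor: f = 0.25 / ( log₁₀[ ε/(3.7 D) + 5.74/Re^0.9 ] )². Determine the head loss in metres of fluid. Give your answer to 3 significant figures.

Reynolds number Re = ρVD/μ = 1030 · 3.88 · 0.0477 / 0.00115 = 1.658e+05.
Re > 4000 → turbulent. Relative roughness ε/D = 0.000193/0.0477 = 0.00405. Swamee-Jain: f = 0.25/(log₁₀[0.00405/3.7 + 5.74/1.658e+05^0.9])² = 0.25/(log₁₀[0.00109 + 0.000115])² = 0.25/(-2.918)² = 0.02937.
Total minor-loss coefficient ΣK = 4·0.33 + 1·1 = 2.32.
ΔP = [f·L/D + ΣK]·(ρV²/2) = [0.02937·77.2/0.0477 + 2.32]·(1030·3.88²/2) = [47.53 + 2.32]·7753 = 3.865e+05 Pa.
Head loss h_f = ΔP/(ρg) = 3.865e+05/(1030·9.81) = 38.2 m.

h_f ≈ 38.2 m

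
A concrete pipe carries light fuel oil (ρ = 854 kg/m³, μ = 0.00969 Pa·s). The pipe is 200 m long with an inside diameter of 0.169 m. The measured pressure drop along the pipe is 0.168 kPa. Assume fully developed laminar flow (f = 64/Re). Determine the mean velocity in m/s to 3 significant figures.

For laminar flow, f = 64/Re with Re = ρVD/μ, so Darcy-Weisbach reduces to ΔP = 32μLV/D². Solving for V: V = ΔP·D²/(32μL) = 168·(0.169)²/(32·0.00969·200) = 0.07737 m/s.
Check: Re = ρVD/μ = 854·0.07737·0.169/0.00969 = 1152 < 2300, so the laminar assumption holds.

V ≈ 0.0774 m/s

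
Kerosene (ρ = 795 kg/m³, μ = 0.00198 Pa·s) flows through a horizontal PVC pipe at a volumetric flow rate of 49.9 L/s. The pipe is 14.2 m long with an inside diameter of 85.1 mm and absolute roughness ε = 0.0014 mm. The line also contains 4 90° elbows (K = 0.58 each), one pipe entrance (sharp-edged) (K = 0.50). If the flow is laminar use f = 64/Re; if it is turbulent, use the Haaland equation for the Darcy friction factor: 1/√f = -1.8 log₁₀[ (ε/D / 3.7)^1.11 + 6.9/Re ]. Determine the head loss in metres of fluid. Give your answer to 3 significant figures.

Q = 49.9 L/s = 49.9/1000 = 0.0499 m³/s.
Cross-sectional area A = πD²/4 = π(0.0851)²/4 = 0.005688 m²; mean velocity V = Q/A = 0.0499/0.005688 = 8.773 m/s.
Reynolds number Re = ρVD/μ = 795 · 8.773 · 0.0851 / 0.00198 = 2.998e+05.
Re > 4000 → turbulent. Relative roughness ε/D = 1.4e-06/0.0851 = 1.65e-05. Haaland: 1/√f = -1.8 log₁₀[(1.65e-05/3.7)^1.11 + 6.9/2.998e+05] = -1.8 log₁₀[1.15e-06 + 2.3e-05] = 8.31, so f = 0.01448.
Total minor-loss coefficient ΣK = 4·0.58 + 1·0.5 = 2.82.
ΔP = [f·L/D + ΣK]·(ρV²/2) = [0.01448·14.2/0.0851 + 2.82]·(795·8.773²/2) = [2.416 + 2.82]·3.059e+04 = 1.602e+05 Pa.
Head loss h_f = ΔP/(ρg) = 1.602e+05/(795·9.81) = 20.5 m.

h_f ≈ 20.5 m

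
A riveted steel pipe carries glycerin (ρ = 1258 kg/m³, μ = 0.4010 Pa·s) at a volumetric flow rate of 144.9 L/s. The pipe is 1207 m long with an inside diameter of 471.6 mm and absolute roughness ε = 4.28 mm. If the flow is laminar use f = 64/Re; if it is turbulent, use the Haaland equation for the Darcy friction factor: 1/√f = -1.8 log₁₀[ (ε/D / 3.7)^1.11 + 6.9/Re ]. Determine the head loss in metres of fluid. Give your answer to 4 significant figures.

h_f ≈ 4.681 m

Q = 144.9 L/s = 144.9/1000 = 0.1449 m³/s.
Cross-sectional area A = πD²/4 = π(0.4716)²/4 = 0.1747 m²; mean velocity V = Q/A = 0.1449/0.1747 = 0.8295 m/s.
Reynolds number Re = ρVD/μ = 1258 · 0.8295 · 0.4716 / 0.401 = 1227.
Re < 2300 → laminar flow, so f = 64/Re = 64/1227 = 0.05215 (the turbulent correlation is not needed).
Darcy-Weisbach: ΔP = f(L/D)(ρV²/2) = 0.05215·(1207/0.4716)·(1258·0.8295²/2) = 0.05215·2559·432.8 = 5.777e+04 Pa.
Head loss h_f = ΔP/(ρg) = 5.777e+04/(1258·9.81) = 4.681 m.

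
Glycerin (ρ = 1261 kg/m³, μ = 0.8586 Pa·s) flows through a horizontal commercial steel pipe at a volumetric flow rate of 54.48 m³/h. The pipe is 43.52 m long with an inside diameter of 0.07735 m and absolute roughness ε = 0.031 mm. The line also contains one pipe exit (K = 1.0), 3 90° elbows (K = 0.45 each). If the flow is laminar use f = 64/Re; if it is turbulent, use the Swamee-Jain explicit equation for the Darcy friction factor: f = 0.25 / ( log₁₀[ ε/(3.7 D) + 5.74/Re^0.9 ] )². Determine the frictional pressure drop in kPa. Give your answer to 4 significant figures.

Q = 54.48 m³/h = 54.48/3600 = 0.01513 m³/s.
Cross-sectional area A = πD²/4 = π(0.07735)²/4 = 0.004699 m²; mean velocity V = Q/A = 0.01513/0.004699 = 3.221 m/s.
Reynolds number Re = ρVD/μ = 1261 · 3.221 · 0.07735 / 0.859 = 365.9.
Re < 2300 → laminar flow, so f = 64/Re = 64/365.9 = 0.1749 (the turbulent correlation is not needed).
Total minor-loss coefficient ΣK = 1·1 + 3·0.45 = 2.35.
ΔP = [f·L/D + ΣK]·(ρV²/2) = [0.1749·43.52/0.07735 + 2.35]·(1261·3.221²/2) = [98.42 + 2.35]·6539 = 6.59e+05 Pa.
ΔP = 6.59e+05 Pa = 659.0 kPa.

ΔP ≈ 659.0 kPa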